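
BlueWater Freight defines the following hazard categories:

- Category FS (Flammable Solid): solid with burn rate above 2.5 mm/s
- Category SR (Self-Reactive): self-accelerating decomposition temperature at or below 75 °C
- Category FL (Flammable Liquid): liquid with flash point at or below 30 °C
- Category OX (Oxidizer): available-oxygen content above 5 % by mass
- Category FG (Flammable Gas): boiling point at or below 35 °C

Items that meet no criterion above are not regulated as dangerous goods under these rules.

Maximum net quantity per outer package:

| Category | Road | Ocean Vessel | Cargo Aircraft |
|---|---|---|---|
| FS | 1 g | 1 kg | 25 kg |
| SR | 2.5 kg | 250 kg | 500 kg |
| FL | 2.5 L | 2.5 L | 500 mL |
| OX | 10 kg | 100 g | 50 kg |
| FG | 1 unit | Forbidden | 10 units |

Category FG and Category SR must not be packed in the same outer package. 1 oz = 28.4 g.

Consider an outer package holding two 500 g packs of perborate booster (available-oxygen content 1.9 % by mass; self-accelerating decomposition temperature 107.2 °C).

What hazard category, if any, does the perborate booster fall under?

Not regulated

self-accelerating decomposition temperature 107.2 °C is not below 75 °C, so Category SR does not apply.
available-oxygen content 1.9 % by mass is not above 5 % by mass, so Category OX does not apply.
No criterion is met, so the item is not regulated.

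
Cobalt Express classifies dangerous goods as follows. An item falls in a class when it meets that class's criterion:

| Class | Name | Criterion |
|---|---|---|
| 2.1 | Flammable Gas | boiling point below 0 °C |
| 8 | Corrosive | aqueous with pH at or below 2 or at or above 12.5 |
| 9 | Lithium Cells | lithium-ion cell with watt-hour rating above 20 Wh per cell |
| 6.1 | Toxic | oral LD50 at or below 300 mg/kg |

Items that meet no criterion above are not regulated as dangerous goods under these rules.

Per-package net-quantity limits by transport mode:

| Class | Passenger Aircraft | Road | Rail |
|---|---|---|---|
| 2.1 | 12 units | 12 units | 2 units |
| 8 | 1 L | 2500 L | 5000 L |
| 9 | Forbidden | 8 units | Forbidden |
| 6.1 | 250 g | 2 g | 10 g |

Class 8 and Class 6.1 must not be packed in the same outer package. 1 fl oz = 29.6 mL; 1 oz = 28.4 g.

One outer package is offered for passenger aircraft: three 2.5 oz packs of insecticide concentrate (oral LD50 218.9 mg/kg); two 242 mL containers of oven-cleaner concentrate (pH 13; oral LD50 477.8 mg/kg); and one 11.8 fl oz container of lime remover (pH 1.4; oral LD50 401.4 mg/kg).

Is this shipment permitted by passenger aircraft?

No

With oral LD50 218.9 mg/kg (≤ 300 mg/kg), the insecticide concentrate falls in Class 6.1.
The oven-cleaner concentrate has pH 13, which is ≥ 12.5, so it is Class 8 (Corrosive).
With pH 1.4 (≤ 2), the lime remover falls in Class 8.
Total Class 8: (two 242 mL containers = 484 mL) + (one 11.8 fl oz container = 349.28 mL) = 833.28 mL.
833.28 mL ≤ 1 L (passenger aircraft limit, Class 8) — within limit.
Class 6.1 quantity: three 2.5 oz packs = 213 g.
213 g is within the passenger aircraft limit of 250 g for Class 6.1.
Class 8 and Class 6.1 may not share an outer package.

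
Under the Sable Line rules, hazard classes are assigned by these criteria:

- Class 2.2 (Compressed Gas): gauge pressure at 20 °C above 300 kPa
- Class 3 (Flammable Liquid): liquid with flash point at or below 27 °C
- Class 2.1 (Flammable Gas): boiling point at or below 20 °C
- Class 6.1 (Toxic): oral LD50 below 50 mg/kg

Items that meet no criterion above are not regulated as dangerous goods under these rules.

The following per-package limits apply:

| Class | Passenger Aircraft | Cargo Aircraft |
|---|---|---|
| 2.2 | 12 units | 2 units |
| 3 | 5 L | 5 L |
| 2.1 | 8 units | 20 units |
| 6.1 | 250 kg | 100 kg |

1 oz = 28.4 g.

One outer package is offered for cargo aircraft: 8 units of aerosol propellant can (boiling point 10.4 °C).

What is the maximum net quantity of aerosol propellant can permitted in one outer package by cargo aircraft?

20 units

The aerosol propellant can has boiling point 10.4 °C, which is ≤ 20 °C, so it is Class 2.1 (Flammable Gas).
The cargo aircraft limit for Class 2.1 is 20 units.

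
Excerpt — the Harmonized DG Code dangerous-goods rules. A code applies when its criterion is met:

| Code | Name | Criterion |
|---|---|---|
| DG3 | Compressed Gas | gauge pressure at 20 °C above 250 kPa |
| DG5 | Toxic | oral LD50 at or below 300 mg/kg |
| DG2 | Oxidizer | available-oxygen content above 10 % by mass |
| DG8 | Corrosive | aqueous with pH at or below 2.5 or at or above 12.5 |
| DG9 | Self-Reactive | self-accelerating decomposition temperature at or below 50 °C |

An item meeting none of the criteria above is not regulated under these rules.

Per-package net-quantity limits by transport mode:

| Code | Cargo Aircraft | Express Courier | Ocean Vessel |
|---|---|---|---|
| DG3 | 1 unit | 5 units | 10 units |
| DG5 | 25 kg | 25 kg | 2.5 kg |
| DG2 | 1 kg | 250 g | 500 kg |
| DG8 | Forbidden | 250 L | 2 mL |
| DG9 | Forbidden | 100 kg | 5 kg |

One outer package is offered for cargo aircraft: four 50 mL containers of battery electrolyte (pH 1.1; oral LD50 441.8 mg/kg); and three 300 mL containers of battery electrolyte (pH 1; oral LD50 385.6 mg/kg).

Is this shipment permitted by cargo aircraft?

The battery electrolyte has pH 1.1, which is ≤ 2.5, so it is Code DG8 (Corrosive).
Battery electrolyte: pH 1 ≤ 2.5 → Code DG8 (Corrosive).
Total Code DG8: (four 50 mL containers = 200 mL) + (three 300 mL containers = 900 mL) = 1.1 L.
By cargo aircraft, Code DG8 is Forbidden regardless of quantity.

No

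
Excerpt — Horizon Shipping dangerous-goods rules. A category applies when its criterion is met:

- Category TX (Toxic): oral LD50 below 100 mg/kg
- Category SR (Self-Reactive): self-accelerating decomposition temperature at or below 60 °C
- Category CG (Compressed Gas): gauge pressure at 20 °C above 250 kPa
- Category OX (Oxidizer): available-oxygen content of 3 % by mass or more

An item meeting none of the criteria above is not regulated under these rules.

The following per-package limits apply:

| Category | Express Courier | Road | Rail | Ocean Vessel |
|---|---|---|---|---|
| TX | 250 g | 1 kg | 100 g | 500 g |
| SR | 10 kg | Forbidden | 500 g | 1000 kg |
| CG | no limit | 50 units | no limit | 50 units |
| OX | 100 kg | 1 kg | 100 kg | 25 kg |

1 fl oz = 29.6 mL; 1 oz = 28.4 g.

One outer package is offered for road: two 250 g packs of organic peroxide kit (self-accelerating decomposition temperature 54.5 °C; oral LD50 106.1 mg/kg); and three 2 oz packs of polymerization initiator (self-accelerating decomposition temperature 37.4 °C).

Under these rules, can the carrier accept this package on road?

With self-accelerating decomposition temperature 54.5 °C (≤ 60 °C), the organic peroxide kit falls in Category SR.
Self-accelerating decomposition temperature 37.4 °C meets the Category SR criterion (Self-Reactive), so the polymerization initiator is Category SR.
Total Category SR: (two 250 g packs = 500 g) + (three 2 oz packs = 170.4 g) = 670.4 g.
By road, Category SR is Forbidden regardless of quantity.

No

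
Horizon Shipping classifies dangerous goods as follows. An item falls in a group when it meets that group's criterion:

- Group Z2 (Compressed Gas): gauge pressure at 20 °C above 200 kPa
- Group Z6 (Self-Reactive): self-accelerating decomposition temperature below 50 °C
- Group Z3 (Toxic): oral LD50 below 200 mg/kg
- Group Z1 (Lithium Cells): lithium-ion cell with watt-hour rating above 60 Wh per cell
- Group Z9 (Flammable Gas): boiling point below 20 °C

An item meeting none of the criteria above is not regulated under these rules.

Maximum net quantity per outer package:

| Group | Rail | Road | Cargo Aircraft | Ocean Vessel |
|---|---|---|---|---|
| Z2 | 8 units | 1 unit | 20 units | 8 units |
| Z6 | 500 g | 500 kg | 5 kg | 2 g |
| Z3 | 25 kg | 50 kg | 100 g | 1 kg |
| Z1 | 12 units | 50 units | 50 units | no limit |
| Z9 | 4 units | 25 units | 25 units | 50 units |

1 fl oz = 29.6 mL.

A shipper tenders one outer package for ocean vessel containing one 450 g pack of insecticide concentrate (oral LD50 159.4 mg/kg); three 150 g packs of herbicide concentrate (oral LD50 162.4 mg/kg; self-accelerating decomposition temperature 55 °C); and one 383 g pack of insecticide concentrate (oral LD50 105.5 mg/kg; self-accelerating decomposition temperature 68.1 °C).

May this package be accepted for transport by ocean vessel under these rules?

The insecticide concentrate has oral LD50 159.4 mg/kg, which is < 200 mg/kg, so it is Group Z3 (Toxic).
Oral LD50 162.4 mg/kg meets the Group Z3 criterion (Toxic), so the herbicide concentrate is Group Z3.
Oral LD50 105.5 mg/kg meets the Group Z3 criterion (Toxic), so the insecticide concentrate is Group Z3.
Group Z3 net quantity: 450 g + (three 150 g packs = 450 g) + 383 g = 1.283 kg.
That exceeds the Group Z3 ocean vessel limit of 1 kg.

No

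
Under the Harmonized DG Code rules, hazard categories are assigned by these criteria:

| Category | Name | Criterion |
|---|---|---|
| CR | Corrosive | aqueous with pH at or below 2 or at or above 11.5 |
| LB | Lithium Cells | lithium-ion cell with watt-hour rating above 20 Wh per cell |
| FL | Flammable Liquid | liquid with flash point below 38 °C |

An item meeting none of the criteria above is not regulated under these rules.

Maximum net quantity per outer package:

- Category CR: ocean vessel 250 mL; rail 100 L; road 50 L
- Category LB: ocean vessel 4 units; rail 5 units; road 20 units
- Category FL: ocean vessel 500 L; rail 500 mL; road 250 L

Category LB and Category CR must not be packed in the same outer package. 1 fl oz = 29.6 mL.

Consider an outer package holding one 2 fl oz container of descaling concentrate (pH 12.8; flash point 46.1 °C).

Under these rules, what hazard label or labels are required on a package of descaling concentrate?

Category CR

With pH 12.8 (≥ 11.5), the descaling concentrate falls in Category CR.
Only the Category CR label is required.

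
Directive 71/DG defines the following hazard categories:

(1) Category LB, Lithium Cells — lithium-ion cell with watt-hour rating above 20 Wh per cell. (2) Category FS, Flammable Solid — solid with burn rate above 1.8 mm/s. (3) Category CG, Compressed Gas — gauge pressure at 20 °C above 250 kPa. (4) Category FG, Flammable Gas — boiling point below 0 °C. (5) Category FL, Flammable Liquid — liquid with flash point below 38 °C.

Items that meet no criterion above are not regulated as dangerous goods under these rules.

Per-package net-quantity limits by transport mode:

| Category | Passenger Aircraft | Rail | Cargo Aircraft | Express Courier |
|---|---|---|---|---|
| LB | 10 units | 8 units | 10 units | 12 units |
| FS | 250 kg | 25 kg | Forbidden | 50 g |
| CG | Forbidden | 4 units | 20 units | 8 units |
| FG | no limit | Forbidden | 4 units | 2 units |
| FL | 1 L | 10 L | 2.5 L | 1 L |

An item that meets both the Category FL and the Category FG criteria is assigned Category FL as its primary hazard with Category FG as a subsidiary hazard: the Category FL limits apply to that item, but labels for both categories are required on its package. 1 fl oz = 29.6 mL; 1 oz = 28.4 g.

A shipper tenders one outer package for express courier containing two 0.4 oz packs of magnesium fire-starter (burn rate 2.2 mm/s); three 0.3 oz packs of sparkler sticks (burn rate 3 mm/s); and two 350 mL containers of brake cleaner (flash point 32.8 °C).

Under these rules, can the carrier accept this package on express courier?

Yes

Magnesium fire-starter: burn rate 2.2 mm/s > 1.8 mm/s → Category FS (Flammable Solid).
Burn rate 3 mm/s meets the Category FS criterion (Flammable Solid), so the sparkler sticks are Category FS.
With flash point 32.8 °C (< 38 °C), the brake cleaner falls in Category FL.
Category FL quantity: two 350 mL containers = 700 mL.
That is within the Category FL express courier limit of 1 L.
Category FS net quantity: (two 0.4 oz packs = 22.72 g) + (three 0.3 oz packs = 25.56 g) = 48.28 g.
That is within the Category FS express courier limit of 50 g.
Every hazard category is within its express courier limit and no segregation rule is violated.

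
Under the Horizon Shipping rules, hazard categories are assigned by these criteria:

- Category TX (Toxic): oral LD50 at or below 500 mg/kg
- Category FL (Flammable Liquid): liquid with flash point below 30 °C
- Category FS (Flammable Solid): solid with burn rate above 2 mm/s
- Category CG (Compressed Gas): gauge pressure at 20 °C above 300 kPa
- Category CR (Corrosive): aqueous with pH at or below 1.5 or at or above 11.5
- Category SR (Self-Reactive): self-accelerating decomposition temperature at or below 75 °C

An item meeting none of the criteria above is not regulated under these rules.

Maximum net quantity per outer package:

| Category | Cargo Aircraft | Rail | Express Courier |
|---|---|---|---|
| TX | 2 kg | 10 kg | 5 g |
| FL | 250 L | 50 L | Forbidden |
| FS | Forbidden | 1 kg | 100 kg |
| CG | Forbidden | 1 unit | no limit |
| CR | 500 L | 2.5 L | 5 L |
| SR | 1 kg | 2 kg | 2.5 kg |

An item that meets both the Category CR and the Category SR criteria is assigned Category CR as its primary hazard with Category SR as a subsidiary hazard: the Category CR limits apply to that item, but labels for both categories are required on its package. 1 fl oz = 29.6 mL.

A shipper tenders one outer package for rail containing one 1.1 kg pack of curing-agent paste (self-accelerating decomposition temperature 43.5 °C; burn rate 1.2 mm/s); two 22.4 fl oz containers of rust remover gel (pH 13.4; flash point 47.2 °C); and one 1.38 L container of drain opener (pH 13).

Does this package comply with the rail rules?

With self-accelerating decomposition temperature 43.5 °C (≤ 75 °C), the curing-agent paste falls in Category SR.
With pH 13.4 (≥ 11.5), the rust remover gel falls in Category CR.
The drain opener has pH 13, which is ≥ 11.5, so it is Category CR (Corrosive).
Total Category CR: (two 22.4 fl oz containers = 1326.08 mL) + 1.38 L = 2706.08 mL.
2706.08 mL > 2.5 L (rail limit, Category CR) — over the limit.
Category SR quantity: 1.1 kg.
That is within the Category SR rail limit of 2 kg.

No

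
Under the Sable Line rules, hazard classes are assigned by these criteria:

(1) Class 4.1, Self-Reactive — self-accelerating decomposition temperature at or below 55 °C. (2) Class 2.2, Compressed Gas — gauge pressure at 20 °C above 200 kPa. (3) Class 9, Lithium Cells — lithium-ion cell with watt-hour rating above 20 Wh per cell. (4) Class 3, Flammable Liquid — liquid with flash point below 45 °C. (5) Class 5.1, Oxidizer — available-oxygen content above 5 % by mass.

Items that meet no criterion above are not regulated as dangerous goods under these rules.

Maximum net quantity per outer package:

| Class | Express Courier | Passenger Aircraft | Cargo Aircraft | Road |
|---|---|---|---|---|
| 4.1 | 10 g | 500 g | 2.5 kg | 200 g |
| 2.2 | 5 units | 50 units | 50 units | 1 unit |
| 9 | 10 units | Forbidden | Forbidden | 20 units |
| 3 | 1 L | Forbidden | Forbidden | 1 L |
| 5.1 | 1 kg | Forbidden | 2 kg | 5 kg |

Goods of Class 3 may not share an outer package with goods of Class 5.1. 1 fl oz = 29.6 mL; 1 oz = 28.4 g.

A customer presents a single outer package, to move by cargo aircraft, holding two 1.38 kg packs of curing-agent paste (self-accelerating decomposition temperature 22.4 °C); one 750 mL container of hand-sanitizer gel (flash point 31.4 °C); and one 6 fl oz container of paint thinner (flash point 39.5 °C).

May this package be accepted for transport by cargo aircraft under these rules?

No

With self-accelerating decomposition temperature 22.4 °C (≤ 55 °C), the curing-agent paste falls in Class 4.1.
The hand-sanitizer gel has flash point 31.4 °C, which is < 45 °C, so it is Class 3 (Flammable Liquid).
The paint thinner has flash point 39.5 °C, which is < 45 °C, so it is Class 3 (Flammable Liquid).
Class 4.1 quantity: two 1.38 kg packs = 2.76 kg.
That exceeds the Class 4.1 cargo aircraft limit of 2.5 kg.
Total Class 3: 750 mL + (one 6 fl oz container = 177.6 mL) = 927.6 mL.
By cargo aircraft, Class 3 is Forbidden regardless of quantity.
The segregation rule (Class 3 with Class 5.1) does not apply to Class 4.1 with Class 3.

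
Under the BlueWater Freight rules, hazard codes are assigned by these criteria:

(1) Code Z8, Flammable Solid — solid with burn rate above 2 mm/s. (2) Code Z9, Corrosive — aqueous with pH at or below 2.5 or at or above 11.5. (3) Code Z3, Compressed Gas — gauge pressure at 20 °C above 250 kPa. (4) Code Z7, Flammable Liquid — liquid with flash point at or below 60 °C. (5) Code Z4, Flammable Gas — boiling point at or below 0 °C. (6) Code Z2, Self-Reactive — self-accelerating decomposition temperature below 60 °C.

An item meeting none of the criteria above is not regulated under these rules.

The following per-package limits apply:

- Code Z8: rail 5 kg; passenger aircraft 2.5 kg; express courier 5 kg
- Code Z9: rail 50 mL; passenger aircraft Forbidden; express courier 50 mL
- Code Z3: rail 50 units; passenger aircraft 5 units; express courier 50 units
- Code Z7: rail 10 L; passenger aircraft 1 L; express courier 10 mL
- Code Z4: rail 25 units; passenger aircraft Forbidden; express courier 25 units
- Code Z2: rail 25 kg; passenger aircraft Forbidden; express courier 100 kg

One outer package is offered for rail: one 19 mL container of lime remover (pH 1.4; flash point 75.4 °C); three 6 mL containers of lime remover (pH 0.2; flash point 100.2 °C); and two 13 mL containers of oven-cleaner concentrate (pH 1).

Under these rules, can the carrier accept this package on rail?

No

With pH 1.4 (≤ 2.5), the lime remover falls in Code Z9.
The lime remover has pH 0.2, which is ≤ 2.5, so it is Code Z9 (Corrosive).
pH 1 meets the Code Z9 criterion (Corrosive), so the oven-cleaner concentrate is Code Z9.
Total Code Z9: 19 mL + (three 6 mL containers = 18 mL) + (two 13 mL containers = 26 mL) = 63 mL.
63 mL exceeds the rail limit of 50 mL for Code Z9.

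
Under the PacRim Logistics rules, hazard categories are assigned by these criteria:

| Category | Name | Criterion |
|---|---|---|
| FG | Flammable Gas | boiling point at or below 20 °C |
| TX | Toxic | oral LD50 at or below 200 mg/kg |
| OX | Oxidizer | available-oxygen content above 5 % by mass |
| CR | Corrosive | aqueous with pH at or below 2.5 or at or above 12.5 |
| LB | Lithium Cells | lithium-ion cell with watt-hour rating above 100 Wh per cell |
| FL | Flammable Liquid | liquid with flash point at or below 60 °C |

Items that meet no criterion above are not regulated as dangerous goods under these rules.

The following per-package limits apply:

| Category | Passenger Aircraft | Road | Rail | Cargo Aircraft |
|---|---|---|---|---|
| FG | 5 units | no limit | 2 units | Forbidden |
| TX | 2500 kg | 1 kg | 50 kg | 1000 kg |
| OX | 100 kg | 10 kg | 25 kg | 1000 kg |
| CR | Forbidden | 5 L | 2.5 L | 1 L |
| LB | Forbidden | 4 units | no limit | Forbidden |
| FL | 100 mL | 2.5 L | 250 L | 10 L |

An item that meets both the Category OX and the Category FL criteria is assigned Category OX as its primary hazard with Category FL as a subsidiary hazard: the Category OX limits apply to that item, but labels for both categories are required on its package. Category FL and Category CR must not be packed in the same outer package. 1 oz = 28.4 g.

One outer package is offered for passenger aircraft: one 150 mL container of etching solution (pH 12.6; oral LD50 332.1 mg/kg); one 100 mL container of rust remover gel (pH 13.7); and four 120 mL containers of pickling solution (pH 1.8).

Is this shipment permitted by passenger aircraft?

pH 12.6 meets the Category CR criterion (Corrosive), so the etching solution is Category CR.
With pH 13.7 (≥ 12.5), the rust remover gel falls in Category CR.
pH 1.8 meets the Category CR criterion (Corrosive), so the pickling solution is Category CR.
Category CR net quantity: 150 mL + 100 mL + (four 120 mL containers = 480 mL) = 730 mL.
Category CR is Forbidden by passenger aircraft.

No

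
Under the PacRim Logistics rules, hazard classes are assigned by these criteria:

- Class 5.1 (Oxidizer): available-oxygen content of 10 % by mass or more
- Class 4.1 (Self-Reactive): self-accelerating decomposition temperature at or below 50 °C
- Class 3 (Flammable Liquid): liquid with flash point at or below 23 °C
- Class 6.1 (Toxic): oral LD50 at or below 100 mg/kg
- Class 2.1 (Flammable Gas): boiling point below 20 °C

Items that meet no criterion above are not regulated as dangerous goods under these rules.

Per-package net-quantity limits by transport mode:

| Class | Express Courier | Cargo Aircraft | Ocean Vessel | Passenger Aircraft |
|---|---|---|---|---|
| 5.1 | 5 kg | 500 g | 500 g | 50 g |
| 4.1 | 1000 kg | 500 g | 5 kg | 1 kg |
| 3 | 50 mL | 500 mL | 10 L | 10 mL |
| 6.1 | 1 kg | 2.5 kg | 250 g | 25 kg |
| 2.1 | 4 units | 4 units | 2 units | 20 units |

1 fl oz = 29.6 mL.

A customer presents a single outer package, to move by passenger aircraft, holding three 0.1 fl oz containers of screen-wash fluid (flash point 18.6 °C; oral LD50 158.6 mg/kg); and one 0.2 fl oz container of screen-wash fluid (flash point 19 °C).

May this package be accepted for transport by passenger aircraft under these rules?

No

Screen-wash fluid: flash point 18.6 °C ≤ 23 °C → Class 3 (Flammable Liquid).
With flash point 19 °C (≤ 23 °C), the screen-wash fluid falls in Class 3.
Total Class 3: (three 0.1 fl oz containers = 8.88 mL) + (one 0.2 fl oz container = 5.92 mL) = 14.8 mL.
14.8 mL > 10 mL (passenger aircraft limit, Class 3) — over the limit.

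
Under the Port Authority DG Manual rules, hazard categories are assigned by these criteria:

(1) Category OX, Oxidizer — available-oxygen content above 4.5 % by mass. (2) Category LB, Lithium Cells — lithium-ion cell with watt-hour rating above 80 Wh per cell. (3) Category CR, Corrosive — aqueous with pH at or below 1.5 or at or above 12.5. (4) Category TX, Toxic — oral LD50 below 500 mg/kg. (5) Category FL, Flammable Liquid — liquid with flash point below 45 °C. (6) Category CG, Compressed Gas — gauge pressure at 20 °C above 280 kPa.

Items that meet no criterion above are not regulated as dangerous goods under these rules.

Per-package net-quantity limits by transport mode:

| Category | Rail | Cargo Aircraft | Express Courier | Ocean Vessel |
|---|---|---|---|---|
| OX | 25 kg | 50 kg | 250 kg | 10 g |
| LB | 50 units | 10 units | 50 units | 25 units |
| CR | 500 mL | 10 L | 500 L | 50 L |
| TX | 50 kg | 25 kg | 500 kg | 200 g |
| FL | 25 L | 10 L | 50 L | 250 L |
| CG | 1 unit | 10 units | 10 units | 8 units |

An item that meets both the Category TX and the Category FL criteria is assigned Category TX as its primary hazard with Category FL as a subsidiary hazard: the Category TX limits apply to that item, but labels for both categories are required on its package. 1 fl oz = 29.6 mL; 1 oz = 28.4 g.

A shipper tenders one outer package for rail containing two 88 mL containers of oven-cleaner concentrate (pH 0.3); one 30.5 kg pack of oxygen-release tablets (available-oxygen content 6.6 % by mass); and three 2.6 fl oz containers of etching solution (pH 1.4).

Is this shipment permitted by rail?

No

Oven-cleaner concentrate: pH 0.3 ≤ 1.5 → Category CR (Corrosive).
Available-oxygen content 6.6 % by mass meets the Category OX criterion (Oxidizer), so the oxygen-release tablets are Category OX.
With pH 1.4 (≤ 1.5), the etching solution falls in Category CR.
Total Category CR: (two 88 mL containers = 176 mL) + (three 2.6 fl oz containers = 230.88 mL) = 406.88 mL.
406.88 mL ≤ 500 mL (rail limit, Category CR) — within limit.
Category OX quantity: 30.5 kg.
That exceeds the Category OX rail limit of 25 kg.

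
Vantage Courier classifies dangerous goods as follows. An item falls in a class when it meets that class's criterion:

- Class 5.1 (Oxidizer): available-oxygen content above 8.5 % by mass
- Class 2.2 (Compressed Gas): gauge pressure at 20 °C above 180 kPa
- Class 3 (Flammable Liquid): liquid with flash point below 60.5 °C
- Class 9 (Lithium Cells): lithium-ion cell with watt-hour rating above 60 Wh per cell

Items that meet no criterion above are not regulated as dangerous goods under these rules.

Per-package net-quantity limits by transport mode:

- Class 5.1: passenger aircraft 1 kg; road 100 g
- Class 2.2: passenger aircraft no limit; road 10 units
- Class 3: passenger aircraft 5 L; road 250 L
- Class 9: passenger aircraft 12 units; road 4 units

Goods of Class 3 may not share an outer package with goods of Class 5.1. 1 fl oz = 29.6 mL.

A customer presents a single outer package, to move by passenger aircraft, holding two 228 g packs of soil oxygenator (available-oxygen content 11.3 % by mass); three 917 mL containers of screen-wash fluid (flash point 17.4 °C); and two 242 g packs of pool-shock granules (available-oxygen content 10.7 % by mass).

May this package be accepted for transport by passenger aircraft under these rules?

Soil oxygenator: available-oxygen content 11.3 % by mass > 8.5 % by mass → Class 5.1 (Oxidizer).
The screen-wash fluid has flash point 17.4 °C, which is < 60.5 °C, so it is Class 3 (Flammable Liquid).
Available-oxygen content 10.7 % by mass meets the Class 5.1 criterion (Oxidizer), so the pool-shock granules are Class 5.1.
Class 3 quantity: three 917 mL containers = 2.751 L.
That is within the Class 3 passenger aircraft limit of 5 L.
Class 5.1 net quantity: (two 228 g packs = 456 g) + (two 242 g packs = 484 g) = 940 g.
940 g is within the passenger aircraft limit of 1 kg for Class 5.1.
Class 3 and Class 5.1 may not share an outer package.

No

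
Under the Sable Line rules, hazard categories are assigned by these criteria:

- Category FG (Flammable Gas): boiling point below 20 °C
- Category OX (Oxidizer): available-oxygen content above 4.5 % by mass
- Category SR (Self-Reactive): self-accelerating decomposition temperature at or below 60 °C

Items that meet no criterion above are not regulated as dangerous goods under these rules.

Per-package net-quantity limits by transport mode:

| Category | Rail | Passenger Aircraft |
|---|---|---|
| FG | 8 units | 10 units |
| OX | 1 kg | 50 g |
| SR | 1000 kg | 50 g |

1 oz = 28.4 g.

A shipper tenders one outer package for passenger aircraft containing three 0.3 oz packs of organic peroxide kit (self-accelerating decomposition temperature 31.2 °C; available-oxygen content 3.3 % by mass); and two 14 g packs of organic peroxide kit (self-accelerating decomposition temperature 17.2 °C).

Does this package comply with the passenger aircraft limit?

No

Organic peroxide kit: self-accelerating decomposition temperature 31.2 °C ≤ 60 °C → Category SR (Self-Reactive).
Organic peroxide kit: self-accelerating decomposition temperature 17.2 °C ≤ 60 °C → Category SR (Self-Reactive).
Total Category SR: (three 0.3 oz packs = 25.56 g) + (two 14 g packs = 28 g) = 53.56 g.
That exceeds the Category SR passenger aircraft limit of 50 g.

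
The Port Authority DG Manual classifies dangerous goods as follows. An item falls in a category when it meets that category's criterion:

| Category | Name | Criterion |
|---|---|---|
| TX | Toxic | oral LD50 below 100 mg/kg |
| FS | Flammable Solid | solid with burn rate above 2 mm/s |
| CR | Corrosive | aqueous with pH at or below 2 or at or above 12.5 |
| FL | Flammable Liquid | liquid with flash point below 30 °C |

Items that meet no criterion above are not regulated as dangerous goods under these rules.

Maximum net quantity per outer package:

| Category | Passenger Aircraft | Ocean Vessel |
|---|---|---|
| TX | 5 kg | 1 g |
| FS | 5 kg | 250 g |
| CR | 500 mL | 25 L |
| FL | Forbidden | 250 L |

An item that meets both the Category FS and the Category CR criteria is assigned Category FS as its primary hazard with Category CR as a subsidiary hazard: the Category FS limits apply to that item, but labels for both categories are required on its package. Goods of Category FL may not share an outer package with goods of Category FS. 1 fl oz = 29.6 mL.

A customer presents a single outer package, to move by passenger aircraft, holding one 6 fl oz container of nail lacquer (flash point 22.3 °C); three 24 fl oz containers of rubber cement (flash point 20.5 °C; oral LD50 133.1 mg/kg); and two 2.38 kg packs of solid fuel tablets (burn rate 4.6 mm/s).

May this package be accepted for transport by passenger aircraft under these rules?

With flash point 22.3 °C (< 30 °C), the nail lacquer falls in Category FL.
Flash point 20.5 °C meets the Category FL criterion (Flammable Liquid), so the rubber cement is Category FL.
With burn rate 4.6 mm/s (> 2 mm/s), the solid fuel tablets fall in Category FS.
Category FL net quantity: (one 6 fl oz container = 177.6 mL) + (three 24 fl oz containers = 2131.2 mL) = 2308.8 mL.
Category FL is Forbidden by passenger aircraft.
Category FS quantity: two 2.38 kg packs = 4.76 kg.
4.76 kg ≤ 5 kg (passenger aircraft limit, Category FS) — within limit.
Category FL and Category FS may not share an outer package.

No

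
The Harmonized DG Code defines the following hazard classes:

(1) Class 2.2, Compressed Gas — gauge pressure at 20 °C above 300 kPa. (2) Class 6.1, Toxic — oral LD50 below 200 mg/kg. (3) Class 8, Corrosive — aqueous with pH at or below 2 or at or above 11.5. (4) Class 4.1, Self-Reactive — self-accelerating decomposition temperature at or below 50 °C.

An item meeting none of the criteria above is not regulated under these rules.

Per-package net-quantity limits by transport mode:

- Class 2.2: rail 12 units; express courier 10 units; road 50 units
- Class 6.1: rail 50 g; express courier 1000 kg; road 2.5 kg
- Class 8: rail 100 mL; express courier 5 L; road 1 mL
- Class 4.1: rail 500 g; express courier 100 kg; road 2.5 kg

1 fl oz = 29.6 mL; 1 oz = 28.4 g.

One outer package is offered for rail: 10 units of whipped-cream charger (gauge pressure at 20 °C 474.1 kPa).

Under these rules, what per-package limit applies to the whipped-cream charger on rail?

12 units

The whipped-cream charger has gauge pressure at 20 °C 474.1 kPa, which is > 300 kPa, so it is Class 2.2 (Compressed Gas).
The rail limit for Class 2.2 is 12 units.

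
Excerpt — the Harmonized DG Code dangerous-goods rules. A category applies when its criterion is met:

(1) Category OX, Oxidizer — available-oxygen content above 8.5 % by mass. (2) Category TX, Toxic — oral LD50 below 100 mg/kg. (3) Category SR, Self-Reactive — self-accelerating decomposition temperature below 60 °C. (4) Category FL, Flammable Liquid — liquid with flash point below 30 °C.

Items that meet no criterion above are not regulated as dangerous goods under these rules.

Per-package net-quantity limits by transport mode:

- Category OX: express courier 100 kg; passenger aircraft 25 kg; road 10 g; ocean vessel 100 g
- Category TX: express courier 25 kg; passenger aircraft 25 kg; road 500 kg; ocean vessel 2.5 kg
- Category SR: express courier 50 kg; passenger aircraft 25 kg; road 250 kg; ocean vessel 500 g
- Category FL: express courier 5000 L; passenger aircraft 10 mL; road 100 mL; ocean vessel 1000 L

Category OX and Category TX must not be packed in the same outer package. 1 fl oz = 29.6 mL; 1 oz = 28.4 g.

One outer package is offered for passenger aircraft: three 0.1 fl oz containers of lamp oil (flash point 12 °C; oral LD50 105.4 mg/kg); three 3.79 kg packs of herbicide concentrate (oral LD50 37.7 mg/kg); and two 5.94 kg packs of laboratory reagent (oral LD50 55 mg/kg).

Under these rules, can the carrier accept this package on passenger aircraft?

The lamp oil has flash point 12 °C, which is < 30 °C, so it is Category FL (Flammable Liquid).
Herbicide concentrate: oral LD50 37.7 mg/kg < 100 mg/kg → Category TX (Toxic).
The laboratory reagent has oral LD50 55 mg/kg, which is < 100 mg/kg, so it is Category TX (Toxic).
Category TX net quantity: (three 3.79 kg packs = 11.37 kg) + (two 5.94 kg packs = 11.88 kg) = 23.25 kg.
23.25 kg is within the passenger aircraft limit of 25 kg for Category TX.
Category FL quantity: three 0.1 fl oz containers = 8.88 mL.
That is within the Category FL passenger aircraft limit of 10 mL.
The segregation rule (Category OX with Category TX) does not apply to Category TX with Category FL.
Every hazard category is within its passenger aircraft limit and no segregation rule is violated.

Yes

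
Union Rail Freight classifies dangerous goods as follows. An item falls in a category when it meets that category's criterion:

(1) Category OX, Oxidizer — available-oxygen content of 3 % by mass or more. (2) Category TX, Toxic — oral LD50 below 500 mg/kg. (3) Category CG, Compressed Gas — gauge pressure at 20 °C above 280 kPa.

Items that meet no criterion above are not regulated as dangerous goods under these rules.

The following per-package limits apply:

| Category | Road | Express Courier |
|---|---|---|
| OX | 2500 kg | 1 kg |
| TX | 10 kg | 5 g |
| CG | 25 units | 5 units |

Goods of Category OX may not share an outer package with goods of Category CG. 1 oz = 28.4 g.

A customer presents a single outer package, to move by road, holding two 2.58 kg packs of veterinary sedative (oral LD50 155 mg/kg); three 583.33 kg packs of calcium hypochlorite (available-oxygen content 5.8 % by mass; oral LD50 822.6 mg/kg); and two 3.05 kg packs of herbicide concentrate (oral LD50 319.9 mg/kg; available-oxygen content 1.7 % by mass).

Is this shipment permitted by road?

No

With oral LD50 155 mg/kg (< 500 mg/kg), the veterinary sedative falls in Category TX.
Available-oxygen content 5.8 % by mass meets the Category OX criterion (Oxidizer), so the calcium hypochlorite is Category OX.
The herbicide concentrate has oral LD50 319.9 mg/kg, which is < 500 mg/kg, so it is Category TX (Toxic).
Total Category TX: (two 2.58 kg packs = 5.16 kg) + (two 3.05 kg packs = 6.1 kg) = 11.26 kg.
11.26 kg > 10 kg (road limit, Category TX) — over the limit.
Category OX quantity: three 583.33 kg packs = 1749.99 kg.
1749.99 kg is within the road limit of 2500 kg for Category OX.
The segregation rule (Category OX with Category CG) does not apply to Category TX with Category OX.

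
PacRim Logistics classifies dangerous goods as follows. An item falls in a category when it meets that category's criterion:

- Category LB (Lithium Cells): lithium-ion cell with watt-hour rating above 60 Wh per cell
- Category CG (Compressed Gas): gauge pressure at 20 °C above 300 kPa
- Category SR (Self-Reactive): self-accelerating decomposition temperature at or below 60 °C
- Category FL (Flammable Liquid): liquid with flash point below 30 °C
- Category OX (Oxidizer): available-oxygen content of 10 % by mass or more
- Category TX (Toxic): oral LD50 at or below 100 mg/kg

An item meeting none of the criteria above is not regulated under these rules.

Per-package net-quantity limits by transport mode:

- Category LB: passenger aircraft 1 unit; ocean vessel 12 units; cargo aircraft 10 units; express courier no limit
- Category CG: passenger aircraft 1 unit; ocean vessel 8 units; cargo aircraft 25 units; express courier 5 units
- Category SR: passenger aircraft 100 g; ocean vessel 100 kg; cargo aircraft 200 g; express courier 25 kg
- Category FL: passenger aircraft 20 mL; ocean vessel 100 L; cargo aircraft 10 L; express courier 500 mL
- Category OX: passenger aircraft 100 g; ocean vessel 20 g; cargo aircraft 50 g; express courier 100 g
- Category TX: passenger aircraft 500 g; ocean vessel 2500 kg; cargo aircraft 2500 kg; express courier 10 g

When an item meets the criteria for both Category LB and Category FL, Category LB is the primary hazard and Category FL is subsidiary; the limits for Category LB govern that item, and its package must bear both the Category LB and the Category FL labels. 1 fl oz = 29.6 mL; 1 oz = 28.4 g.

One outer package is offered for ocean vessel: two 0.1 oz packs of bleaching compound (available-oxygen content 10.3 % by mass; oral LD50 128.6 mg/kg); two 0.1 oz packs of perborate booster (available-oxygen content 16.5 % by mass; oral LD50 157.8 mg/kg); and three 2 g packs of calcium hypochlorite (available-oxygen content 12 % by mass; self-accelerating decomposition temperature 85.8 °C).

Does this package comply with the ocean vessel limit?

The bleaching compound has available-oxygen content 10.3 % by mass, which is ≥ 10 % by mass, so it is Category OX (Oxidizer).
Available-oxygen content 16.5 % by mass meets the Category OX criterion (Oxidizer), so the perborate booster is Category OX.
With available-oxygen content 12 % by mass (≥ 10 % by mass), the calcium hypochlorite falls in Category OX.
Total Category OX: (two 0.1 oz packs = 5.68 g) + (two 0.1 oz packs = 5.68 g) + (three 2 g packs = 6 g) = 17.36 g.
17.36 g is within the ocean vessel limit of 20 g for Category OX.

Yes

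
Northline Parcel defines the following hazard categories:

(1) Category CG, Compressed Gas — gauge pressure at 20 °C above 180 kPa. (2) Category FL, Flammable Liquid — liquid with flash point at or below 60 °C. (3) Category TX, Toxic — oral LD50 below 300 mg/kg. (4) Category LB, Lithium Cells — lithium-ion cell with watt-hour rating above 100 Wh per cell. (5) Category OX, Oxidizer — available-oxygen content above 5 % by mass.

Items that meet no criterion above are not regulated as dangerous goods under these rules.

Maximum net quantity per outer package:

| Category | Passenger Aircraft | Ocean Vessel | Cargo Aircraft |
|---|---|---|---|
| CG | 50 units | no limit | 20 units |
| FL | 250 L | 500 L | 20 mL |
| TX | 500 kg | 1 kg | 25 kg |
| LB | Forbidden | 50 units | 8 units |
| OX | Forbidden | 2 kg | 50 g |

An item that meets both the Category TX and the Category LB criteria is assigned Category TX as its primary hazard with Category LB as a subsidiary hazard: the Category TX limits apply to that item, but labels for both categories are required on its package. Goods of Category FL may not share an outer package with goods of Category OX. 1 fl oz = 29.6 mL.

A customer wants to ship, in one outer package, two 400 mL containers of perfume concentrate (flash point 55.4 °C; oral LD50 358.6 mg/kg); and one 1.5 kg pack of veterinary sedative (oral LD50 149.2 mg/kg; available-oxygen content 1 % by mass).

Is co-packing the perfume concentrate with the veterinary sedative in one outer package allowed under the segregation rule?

Flash point 55.4 °C meets the Category FL criterion (Flammable Liquid), so the perfume concentrate is Category FL.
With oral LD50 149.2 mg/kg (< 300 mg/kg), the veterinary sedative falls in Category TX.
No segregation rule bars Category FL with Category TX.

Yes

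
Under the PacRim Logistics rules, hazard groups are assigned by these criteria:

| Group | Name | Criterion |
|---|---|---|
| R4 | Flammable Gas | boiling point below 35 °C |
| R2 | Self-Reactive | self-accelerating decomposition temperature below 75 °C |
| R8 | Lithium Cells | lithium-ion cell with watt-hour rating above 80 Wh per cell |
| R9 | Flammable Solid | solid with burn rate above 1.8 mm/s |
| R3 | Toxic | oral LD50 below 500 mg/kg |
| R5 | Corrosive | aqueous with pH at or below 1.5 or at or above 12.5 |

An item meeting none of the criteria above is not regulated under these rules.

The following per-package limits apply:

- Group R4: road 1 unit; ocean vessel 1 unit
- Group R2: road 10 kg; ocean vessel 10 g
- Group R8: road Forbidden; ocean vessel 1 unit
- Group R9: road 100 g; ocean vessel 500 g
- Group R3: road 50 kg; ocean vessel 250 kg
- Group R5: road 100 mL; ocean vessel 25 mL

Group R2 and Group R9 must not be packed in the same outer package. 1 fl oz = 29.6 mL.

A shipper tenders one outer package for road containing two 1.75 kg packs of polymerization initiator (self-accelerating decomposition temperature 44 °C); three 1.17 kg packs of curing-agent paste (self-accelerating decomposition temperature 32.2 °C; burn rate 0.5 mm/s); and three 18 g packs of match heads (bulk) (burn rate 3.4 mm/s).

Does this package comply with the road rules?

No

With self-accelerating decomposition temperature 44 °C (< 75 °C), the polymerization initiator falls in Group R2.
Curing-agent paste: self-accelerating decomposition temperature 32.2 °C < 75 °C → Group R2 (Self-Reactive).
The match heads (bulk) have burn rate 3.4 mm/s, which is > 1.8 mm/s, so they are Group R9 (Flammable Solid).
Group R2 net quantity: (two 1.75 kg packs = 3.5 kg) + (three 1.17 kg packs = 3.51 kg) = 7.01 kg.
That is within the Group R2 road limit of 10 kg.
Group R9 quantity: three 18 g packs = 54 g.
54 g ≤ 100 g (road limit, Group R9) — within limit.
Group R2 and Group R9 may not share an outer package.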